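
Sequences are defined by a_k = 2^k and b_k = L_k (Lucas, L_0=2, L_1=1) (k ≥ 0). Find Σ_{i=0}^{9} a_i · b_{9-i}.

2750

This is [x^9] in the product of the two ordinary generating functions.
Σ = 1·76 + 2·47 + 4·29 + 8·18 + 16·11 + 32·7 + 64·4 + 128·3 + 256·1 + 512·2 = 2750.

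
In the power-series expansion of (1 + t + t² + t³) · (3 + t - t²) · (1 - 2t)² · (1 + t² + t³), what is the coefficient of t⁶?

11

(1 + t + t² + t³) has coefficients 1,1,1,1 for degrees 0…3.
(3 + t - t²) has coefficients 3,1,-1,0,0,0,0 for degrees 0…6.
Multiplying by (1 - 2t)² gives running coefficients 3,-11,7,8,-4,0,0 for degrees 0…6.
Finally multiplying by (1 + t² + t³), the product of all factors after the first has coefficients 3,-11,10,0,-8,15,4 for degrees 0…6.
[t⁶] = 1·4 + 1·15 + 1·(-8) + 1·0 = 11.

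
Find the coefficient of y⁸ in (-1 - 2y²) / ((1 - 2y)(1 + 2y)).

-384

The denominator gives the recurrence a_n = 4a_(n−2) for n ≥ 3; the numerator fixes a_0 = -1, a_1 = 0, a_2 = -6.
Iterating: -1, 0, -6, 0, -24, 0, -96, 0, -384, so a_8 = -384.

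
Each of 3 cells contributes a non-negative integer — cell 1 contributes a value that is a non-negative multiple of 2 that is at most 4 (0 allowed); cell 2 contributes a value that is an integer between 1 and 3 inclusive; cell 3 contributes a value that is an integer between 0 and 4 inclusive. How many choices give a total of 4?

5

The generating function for the choices is (1 + x^2 + x^4)·(x + x^2 + x^3)·(1 + x + x^2 + x^3 + x^4); the count is [x^4].
(1 + x^2 + x^4) has coefficients 1,0,1,0,1 for degrees 0…4.
(x + x^2 + x^3) has coefficients 0,1,1,1,0 for degrees 0…4.
Finally multiplying by (1 + x + x^2 + x^3 + x^4), the product of all factors after the first has coefficients 0,1,2,3,3 for degrees 0…4.
[x^4] = 1·3 + 1·2 + 1·0 = 5.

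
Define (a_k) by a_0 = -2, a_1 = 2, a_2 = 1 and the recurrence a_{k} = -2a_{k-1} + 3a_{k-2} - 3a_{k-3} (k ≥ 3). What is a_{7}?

778

The ordinary generating function has denominator 1 + 2z - 3z^2 + 3z^3.
Iterating the recurrence: a_0,…,a_{7} = -2, 2, 1, 10, -23, 73, -245, 778.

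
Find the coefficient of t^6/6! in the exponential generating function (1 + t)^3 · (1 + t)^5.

The EGF product rule gives c_6 = Σ_{k_1+k_2=6} C(6; k_1,k_2) · ∏ g_i(k_i), where (1+t)^3 gives the falling factorial (3)_k; (1+t)^5 gives the falling factorial (5)_k.
g_1(k) for k = 0…6: 1, 3, 6, 6, 0, 0, 0.
g_2(k) for k = 0…6: 1, 5, 20, 60, 120, 120, 0.
c_6 = Σ_k C(6,k)·g_1(k)·g_2(6−k) = 6·3·120 + 15·6·120 + 20·6·60 = 2160 + 10800 + 7200 = 20160.

20160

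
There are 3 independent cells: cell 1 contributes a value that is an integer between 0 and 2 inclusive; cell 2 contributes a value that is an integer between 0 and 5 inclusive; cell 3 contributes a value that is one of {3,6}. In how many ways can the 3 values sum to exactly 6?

The generating function for the choices is (1 + y + y^2)·(1 + y + y^2 + y^3 + y^4 + y^5)·(y^3 + y^6); the count is [y^6].
(1 + y + y^2) has coefficients 1,1,1 for degrees 0…2.
(1 + y + y^2 + y^3 + y^4 + y^5) has coefficients 1,1,1,1,1,1,0 for degrees 0…6.
Finally multiplying by (y^3 + y^6), the product of all factors after the first has coefficients 0,0,0,1,1,1,2 for degrees 0…6.
[y^6] = 1·2 + 1·1 + 1·1 = 4.

4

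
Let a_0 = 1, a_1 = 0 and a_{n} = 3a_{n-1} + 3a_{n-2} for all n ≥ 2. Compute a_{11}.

The ordinary generating function has denominator 1 - 3x - 3x^2.
Iterating the recurrence: a_0,…,a_{11} = 1, 0, 3, 9, 36, 135, 513, 1944, 7371, 27945, 105948, 401679.

401679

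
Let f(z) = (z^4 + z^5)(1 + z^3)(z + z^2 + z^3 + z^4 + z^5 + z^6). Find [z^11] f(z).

3

(z^4 + z^5) has coefficients 0,0,0,0,1,1 for degrees 0…5.
(1 + z^3) has coefficients 1,0,0,1,0,0,0,0,0,0,0,0 for degrees 0…11.
Finally multiplying by (z + z^2 + z^3 + z^4 + z^5 + z^6), the product of all factors after the first has coefficients 0,1,1,1,2,2,2,1,1,1,0,0 for degrees 0…11.
[z^11] = 1·1 + 1·2 = 3.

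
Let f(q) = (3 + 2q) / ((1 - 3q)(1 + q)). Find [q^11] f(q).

The denominator gives the recurrence a_n = 2a_(n−1) + 3a_(n−2) for n ≥ 3; the numerator fixes a_0 = 3, a_1 = 8, a_2 = 25.
Iterating: 3, 8, 25, 74, 223, 668, 2005, 6014, 18043, 54128, 162385, 487154, so a_11 = 487154.

487154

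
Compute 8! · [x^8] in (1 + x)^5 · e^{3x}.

The EGF product rule gives c_8 = Σ_{k_1+k_2=8} C(8; k_1,k_2) · ∏ g_i(k_i), where (1+x)^5 gives the falling factorial (5)_k; e^{3x} gives (3)^k.
g_1(k) for k = 0…8: 1, 5, 20, 60, 120, 120, 0, 0, 0.
g_2(k) for k = 0…8: 1, 3, 9, 27, 81, 243, 729, 2187, 6561.
c_8 = Σ_k C(8,k)·g_1(k)·g_2(8−k) = 1·1·6561 + 8·5·2187 + 28·20·729 + 56·60·243 + 70·120·81 + 56·120·27 = 6561 + 87480 + 408240 + 816480 + 680400 + 181440 = 2180601.

2180601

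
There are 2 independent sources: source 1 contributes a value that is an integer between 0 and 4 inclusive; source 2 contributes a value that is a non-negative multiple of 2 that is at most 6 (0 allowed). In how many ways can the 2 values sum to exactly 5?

The generating function for the choices is (1 + t + t^2 + t^3 + t^4)·(1 + t^2 + t^4 + t^6); the count is [t^5].
(1 + t + t^2 + t^3 + t^4) has coefficients 1,1,1,1,1 for degrees 0…4.
(1 + t^2 + t^4 + t^6) has coefficients 1,0,1,0,1,0 for degrees 0…5.
[t^5] = 1·0 + 1·1 + 1·0 + 1·1 + 1·0 = 2.

2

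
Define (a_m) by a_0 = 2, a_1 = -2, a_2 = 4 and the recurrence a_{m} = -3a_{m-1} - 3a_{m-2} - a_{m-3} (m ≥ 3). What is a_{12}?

The ordinary generating function has denominator 1 + 3t + 3t^2 + t^3.
Iterating the recurrence: a_0,…,a_{12} = 2, -2, 4, -8, 14, -22, 32, -44, 58, -74, 92, -112, 134.

134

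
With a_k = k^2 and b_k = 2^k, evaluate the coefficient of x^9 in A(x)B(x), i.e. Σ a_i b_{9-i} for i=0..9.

2949

Write out a_i and b_{9-i} for i = 0,…,9 and sum the products.
Σ = 0·512 + 1·256 + 4·128 + 9·64 + 16·32 + 25·16 + 36·8 + 49·4 + 64·2 + 81·1 = 2949.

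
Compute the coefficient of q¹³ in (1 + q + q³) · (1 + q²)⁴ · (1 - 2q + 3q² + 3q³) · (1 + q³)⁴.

438

(1 + q + q³) has coefficients 1,1,0,1 for degrees 0…3.
(1 + q²)⁴ has coefficients 1,0,4,0,6,0,4,0,1,0,0,0,0,0 for degrees 0…13.
Multiplying by (1 - 2q + 3q² + 3q³) gives running coefficients 1,-2,7,-5,18,0,22,10,13,10,3,3,0,0 for degrees 0…13.
Finally multiplying by (1 + q³)⁴, the product of all factors after the first has coefficients 1,-2,7,-1,10,28,8,70,55,72,143,83,153,142 for degrees 0…13.
[q¹³] = 1·142 + 1·153 + 1·143 = 438.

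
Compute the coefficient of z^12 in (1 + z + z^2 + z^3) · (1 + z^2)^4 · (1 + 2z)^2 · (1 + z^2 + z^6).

139

(1 + z + z^2 + z^3) has coefficients 1,1,1,1 for degrees 0…3.
(1 + z^2)^4 has coefficients 1,0,4,0,6,0,4,0,1,0,0,0,0 for degrees 0…12.
Multiplying by (1 + 2z)^2 gives running coefficients 1,4,8,16,22,24,28,16,17,4,4,0,0 for degrees 0…12.
Finally multiplying by (1 + z^2 + z^6), the product of all factors after the first has coefficients 1,4,9,20,30,40,51,44,53,36,43,28,32 for degrees 0…12.
[z^12] = 1·32 + 1·28 + 1·43 + 1·36 = 139.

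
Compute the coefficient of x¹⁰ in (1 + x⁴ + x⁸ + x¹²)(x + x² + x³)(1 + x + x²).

(1 + x⁴ + x⁸ + x¹²) has coefficients 1,0,0,0,1,0,0,0,1,0,0 for degrees 0…10.
(x + x² + x³) has coefficients 0,1,1,1,0,0,0,0,0,0,0 for degrees 0…10.
Finally multiplying by (1 + x + x²), the product of all factors after the first has coefficients 0,1,2,3,2,1,0,0,0,0,0 for degrees 0…10.
[x¹⁰] = 1·0 + 1·0 + 1·2 = 2.

2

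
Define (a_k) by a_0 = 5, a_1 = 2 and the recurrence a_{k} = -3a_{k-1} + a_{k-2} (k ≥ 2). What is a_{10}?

-20824

The ordinary generating function has denominator 1 + 3x - x^2.
Iterating the recurrence: a_0,…,a_{10} = 5, 2, -1, 5, -16, 53, -175, 578, -1909, 6305, -20824.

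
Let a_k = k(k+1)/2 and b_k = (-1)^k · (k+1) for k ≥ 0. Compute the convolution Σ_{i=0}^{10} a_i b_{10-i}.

15

The convolution is the x^10 coefficient of A(x)B(x).
Σ = 0·11 + 1·(-10) + 3·9 + 6·(-8) + 10·7 + 15·(-6) + 21·5 + 28·(-4) + 36·3 + 45·(-2) + 55·1 = 15.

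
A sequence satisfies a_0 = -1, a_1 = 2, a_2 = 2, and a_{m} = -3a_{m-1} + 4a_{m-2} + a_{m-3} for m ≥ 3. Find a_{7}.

-275

The ordinary generating function has denominator 1 + 3x - 4x^2 - x^3.
Iterating the recurrence: a_0,…,a_{7} = -1, 2, 2, 1, 7, -15, 74, -275.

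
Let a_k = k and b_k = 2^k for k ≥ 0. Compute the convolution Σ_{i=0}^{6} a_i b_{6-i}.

120

Write out a_i and b_{6-i} for i = 0,…,6 and sum the products.
Σ = 0·64 + 1·32 + 2·16 + 3·8 + 4·4 + 5·2 + 6·1 = 120.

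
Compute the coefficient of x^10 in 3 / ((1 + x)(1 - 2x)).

The denominator gives the recurrence a_n = a_(n−1) + 2a_(n−2) for n ≥ 2; the numerator fixes a_0 = 3, a_1 = 3.
Iterating: 3, 3, 9, 15, 33, 63, 129, 255, 513, 1023, 2049, so a_10 = 2049.

2049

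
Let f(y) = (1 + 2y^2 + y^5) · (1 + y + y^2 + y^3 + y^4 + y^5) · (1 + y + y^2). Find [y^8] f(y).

7

(1 + 2y^2 + y^5) has coefficients 1,0,2,0,0,1 for degrees 0…5.
(1 + y + y^2 + y^3 + y^4 + y^5) has coefficients 1,1,1,1,1,1,0,0,0 for degrees 0…8.
Finally multiplying by (1 + y + y^2), the product of all factors after the first has coefficients 1,2,3,3,3,3,2,1,0 for degrees 0…8.
[y^8] = 1·0 + 2·2 + 1·3 = 7.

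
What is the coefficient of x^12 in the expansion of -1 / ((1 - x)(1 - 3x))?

-797161

Partial fractions give a closed form: a_n = (1/2)·1^n + (-3/2)·3^n.
At n = 12: a_12 = -797161.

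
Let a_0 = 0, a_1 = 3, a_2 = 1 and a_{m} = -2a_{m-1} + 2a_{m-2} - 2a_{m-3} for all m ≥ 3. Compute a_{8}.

-780

The ordinary generating function has denominator 1 + 2t - 2t^2 + 2t^3.
Iterating the recurrence: a_0,…,a_{8} = 0, 3, 1, 4, -12, 30, -92, 268, -780.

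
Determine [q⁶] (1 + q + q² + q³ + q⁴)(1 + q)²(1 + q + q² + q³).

12

(1 + q + q² + q³ + q⁴) has coefficients 1,1,1,1,1 for degrees 0…4.
(1 + q)² has coefficients 1,2,1,0,0,0,0 for degrees 0…6.
Finally multiplying by (1 + q + q² + q³), the product of all factors after the first has coefficients 1,3,4,4,3,1,0 for degrees 0…6.
[q⁶] = 1·0 + 1·1 + 1·3 + 1·4 + 1·4 = 12.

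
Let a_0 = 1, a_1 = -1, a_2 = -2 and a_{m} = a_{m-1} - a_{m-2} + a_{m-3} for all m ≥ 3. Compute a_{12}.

The ordinary generating function has denominator 1 - z + z^2 - z^3.
Iterating the recurrence: a_0,…,a_{12} = 1, -1, -2, 0, 1, -1, -2, 0, 1, -1, -2, 0, 1.

1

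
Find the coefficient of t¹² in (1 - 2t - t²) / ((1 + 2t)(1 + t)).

14334

The denominator gives the recurrence a_n = −3a_(n−1) − 2a_(n−2) for n ≥ 3; the numerator fixes a_0 = 1, a_1 = -5, a_2 = 12.
Iterating: 1, -5, 12, -26, 54, -110, 222, -446, 894, -1790, 3582, -7166, 14334, so a_12 = 14334.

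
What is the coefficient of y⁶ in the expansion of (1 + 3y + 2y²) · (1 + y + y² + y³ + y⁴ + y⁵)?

5

(1 + 3y + 2y²) has coefficients 1,3,2 for degrees 0…2.
(1 + y + y² + y³ + y⁴ + y⁵) has coefficients 1,1,1,1,1,1,0 for degrees 0…6.
[y⁶] = 1·0 + 3·1 + 2·1 = 5.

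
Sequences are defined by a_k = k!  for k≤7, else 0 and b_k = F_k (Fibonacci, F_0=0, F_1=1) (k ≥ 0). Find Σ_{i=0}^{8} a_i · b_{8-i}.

6152

This is [x^8] in the product of the two ordinary generating functions.
Σ = 1·21 + 1·13 + 2·8 + 6·5 + 24·3 + 120·2 + 720·1 + 5040·1 + 0·0 = 6152.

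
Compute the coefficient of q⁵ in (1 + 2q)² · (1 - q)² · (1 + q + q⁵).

(1 + 2q)² has coefficients 1,4,4 for degrees 0…2.
(1 - q)² has coefficients 1,-2,1,0,0,0 for degrees 0…5.
Finally multiplying by (1 + q + q⁵), the product of all factors after the first has coefficients 1,-1,-1,1,0,1 for degrees 0…5.
[q⁵] = 1·1 + 4·0 + 4·1 = 5.

5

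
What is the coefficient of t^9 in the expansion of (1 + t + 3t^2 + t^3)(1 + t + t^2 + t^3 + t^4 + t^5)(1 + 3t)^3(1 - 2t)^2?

(1 + t + 3t^2 + t^3) has coefficients 1,1,3,1 for degrees 0…3.
(1 + t + t^2 + t^3 + t^4 + t^5) has coefficients 1,1,1,1,1,1,0,0,0,0 for degrees 0…9.
Multiplying by (1 + 3t)^3 gives running coefficients 1,10,37,64,64,64,63,54,27,0 for degrees 0…9.
Finally multiplying by (1 - 2t)^2, the product of all factors after the first has coefficients 1,6,1,-44,-44,64,63,58,63,108 for degrees 0…9.
[t^9] = 1·108 + 1·63 + 3·58 + 1·63 = 408.

408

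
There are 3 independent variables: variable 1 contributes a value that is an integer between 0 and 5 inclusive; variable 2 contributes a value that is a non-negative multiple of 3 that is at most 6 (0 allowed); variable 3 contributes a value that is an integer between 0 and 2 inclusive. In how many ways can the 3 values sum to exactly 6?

6

The generating function for the choices is (1 + q + q^2 + q^3 + q^4 + q^5)·(1 + q^3 + q^6)·(1 + q + q^2); the count is [q^6].
(1 + q + q^2 + q^3 + q^4 + q^5) has coefficients 1,1,1,1,1,1 for degrees 0…5.
(1 + q^3 + q^6) has coefficients 1,0,0,1,0,0,1 for degrees 0…6.
Finally multiplying by (1 + q + q^2), the product of all factors after the first has coefficients 1,1,1,1,1,1,1 for degrees 0…6.
[q^6] = 1·1 + 1·1 + 1·1 + 1·1 + 1·1 + 1·1 = 6.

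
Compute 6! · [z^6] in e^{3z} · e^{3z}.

The EGF product rule gives c_6 = Σ_{k_1+k_2=6} C(6; k_1,k_2) · ∏ g_i(k_i), where e^{3z} gives (3)^k; e^{3z} gives (3)^k.
g_1(k) for k = 0…6: 1, 3, 9, 27, 81, 243, 729.
g_2(k) for k = 0…6: 1, 3, 9, 27, 81, 243, 729.
c_6 = Σ_k C(6,k)·g_1(k)·g_2(6−k) = 1·1·729 + 6·3·243 + 15·9·81 + 20·27·27 + 15·81·9 + 6·243·3 + 1·729·1 = 729 + 4374 + 10935 + 14580 + 10935 + 4374 + 729 = 46656.

46656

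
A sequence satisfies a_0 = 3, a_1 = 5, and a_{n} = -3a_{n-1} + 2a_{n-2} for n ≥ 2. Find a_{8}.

The ordinary generating function has denominator 1 + 3z - 2z^2.
Iterating the recurrence: a_0,…,a_{8} = 3, 5, -9, 37, -129, 461, -1641, 5845, -20817.

-20817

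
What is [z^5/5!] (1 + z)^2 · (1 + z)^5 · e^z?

The EGF product rule gives c_5 = Σ_{k_1+k_2+k_3=5} C(5; k_1,k_2,k_3) · ∏ g_i(k_i), where (1+z)^2 gives the falling factorial (2)_k; (1+z)^5 gives the falling factorial (5)_k; e^z gives (1)^k.
g_1(k) for k = 0…5: 1, 2, 2, 0, 0, 0.
g_2(k) for k = 0…5: 1, 5, 20, 60, 120, 120.
g_3(k) for k = 0…5: 1, 1, 1, 1, 1, 1.
First combine the last two factors: h(k) = Σ_j C(k,j)·g_2(j)·g_3(k−j) for k = 0…5: 1, 6, 31, 136, 501, 1546.
c_5 = Σ_k C(5,k)·g_1(k)·h(5−k) = 1·1·1546 + 5·2·501 + 10·2·136 = 1546 + 5010 + 2720 = 9276.

9276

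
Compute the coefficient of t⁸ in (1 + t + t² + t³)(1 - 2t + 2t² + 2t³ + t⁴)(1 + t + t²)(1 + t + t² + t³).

(1 + t + t² + t³) has coefficients 1,1,1,1 for degrees 0…3.
(1 - 2t + 2t² + 2t³ + t⁴) has coefficients 1,-2,2,2,1,0,0,0,0 for degrees 0…8.
Multiplying by (1 + t + t²) gives running coefficients 1,-1,1,2,5,3,1,0,0 for degrees 0…8.
Finally multiplying by (1 + t + t² + t³), the product of all factors after the first has coefficients 1,0,1,3,7,11,11,9,4 for degrees 0…8.
[t⁸] = 1·4 + 1·9 + 1·11 + 1·11 = 35.

35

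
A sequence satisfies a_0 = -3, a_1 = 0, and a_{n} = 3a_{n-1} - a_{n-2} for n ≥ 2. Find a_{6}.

The ordinary generating function has denominator 1 - 3t + t^2.
Iterating the recurrence: a_0,…,a_{6} = -3, 0, 3, 9, 24, 63, 165.

165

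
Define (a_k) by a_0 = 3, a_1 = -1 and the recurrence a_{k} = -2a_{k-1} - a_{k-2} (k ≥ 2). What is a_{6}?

The ordinary generating function has denominator 1 + 2t + t^2.
Iterating the recurrence: a_0,…,a_{6} = 3, -1, -1, 3, -5, 7, -9.

-9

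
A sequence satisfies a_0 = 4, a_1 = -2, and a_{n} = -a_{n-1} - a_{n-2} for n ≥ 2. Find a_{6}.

4

The ordinary generating function has denominator 1 + t + t^2.
Iterating the recurrence: a_0,…,a_{6} = 4, -2, -2, 4, -2, -2, 4.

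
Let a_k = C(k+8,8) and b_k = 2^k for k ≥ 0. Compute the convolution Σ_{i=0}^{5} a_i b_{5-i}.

3473

The convolution is the x^5 coefficient of A(x)B(x).
Σ = 1·32 + 9·16 + 45·8 + 165·4 + 495·2 + 1287·1 = 3473.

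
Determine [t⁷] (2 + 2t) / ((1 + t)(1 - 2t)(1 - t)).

510

Partial fractions give a closed form: a_n = (4)·2^n + (-2)·1^n.
At n = 7: a_7 = 510.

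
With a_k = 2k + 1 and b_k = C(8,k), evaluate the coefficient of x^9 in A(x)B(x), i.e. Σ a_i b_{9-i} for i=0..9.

2816

This is [x^9] in the product of the two ordinary generating functions.
Σ = 1·0 + 3·1 + 5·8 + 7·28 + 9·56 + 11·70 + 13·56 + 15·28 + 17·8 + 19·1 = 2816.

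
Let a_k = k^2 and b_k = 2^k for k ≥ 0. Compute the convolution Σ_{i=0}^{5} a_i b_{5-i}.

This is [x^5] in the product of the two ordinary generating functions.
Σ = 0·32 + 1·16 + 4·8 + 9·4 + 16·2 + 25·1 = 141.

141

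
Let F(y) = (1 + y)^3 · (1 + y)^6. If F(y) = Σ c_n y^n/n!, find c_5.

15120

The EGF product rule gives c_5 = Σ_{k_1+k_2=5} C(5; k_1,k_2) · ∏ g_i(k_i), where (1+y)^3 gives the falling factorial (3)_k; (1+y)^6 gives the falling factorial (6)_k.
g_1(k) for k = 0…5: 1, 3, 6, 6, 0, 0.
g_2(k) for k = 0…5: 1, 6, 30, 120, 360, 720.
c_5 = Σ_k C(5,k)·g_1(k)·g_2(5−k) = 1·1·720 + 5·3·360 + 10·6·120 + 10·6·30 = 720 + 5400 + 7200 + 1800 = 15120.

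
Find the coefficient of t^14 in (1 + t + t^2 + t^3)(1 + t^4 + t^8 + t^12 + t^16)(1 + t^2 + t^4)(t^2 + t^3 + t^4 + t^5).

(1 + t + t^2 + t^3) has coefficients 1,1,1,1 for degrees 0…3.
(1 + t^4 + t^8 + t^12 + t^16) has coefficients 1,0,0,0,1,0,0,0,1,0,0,0,1,0,0 for degrees 0…14.
Multiplying by (1 + t^2 + t^4) gives running coefficients 1,0,1,0,2,0,1,0,2,0,1,0,2,0,1 for degrees 0…14.
Finally multiplying by (t^2 + t^3 + t^4 + t^5), the product of all factors after the first has coefficients 0,0,1,1,2,2,3,3,3,3,3,3,3,3,3 for degrees 0…14.
[t^14] = 1·3 + 1·3 + 1·3 + 1·3 = 12.

12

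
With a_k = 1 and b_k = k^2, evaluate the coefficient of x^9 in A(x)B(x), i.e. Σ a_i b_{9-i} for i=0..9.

285

This is [x^9] in the product of the two ordinary generating functions.
Σ = 1·81 + 1·64 + 1·49 + 1·36 + 1·25 + 1·16 + 1·9 + 1·4 + 1·1 + 1·0 = 285.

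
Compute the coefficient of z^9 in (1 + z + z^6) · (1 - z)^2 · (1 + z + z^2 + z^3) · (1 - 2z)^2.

-4

(1 + z + z^6) has coefficients 1,1,0,0,0,0,1 for degrees 0…6.
(1 - z)^2 has coefficients 1,-2,1,0,0,0,0,0,0,0 for degrees 0…9.
Multiplying by (1 + z + z^2 + z^3) gives running coefficients 1,-1,0,0,-1,1,0,0,0,0 for degrees 0…9.
Finally multiplying by (1 - 2z)^2, the product of all factors after the first has coefficients 1,-5,8,-4,-1,5,-8,4,0,0 for degrees 0…9.
[z^9] = 1·0 + 1·0 + 1·(-4) = -4.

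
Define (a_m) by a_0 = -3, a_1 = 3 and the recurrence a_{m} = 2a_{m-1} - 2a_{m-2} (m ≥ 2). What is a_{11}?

The ordinary generating function has denominator 1 - 2x + 2x^2.
Iterating the recurrence: a_0,…,a_{11} = -3, 3, 12, 18, 12, -12, -48, -72, -48, 48, 192, 288.

288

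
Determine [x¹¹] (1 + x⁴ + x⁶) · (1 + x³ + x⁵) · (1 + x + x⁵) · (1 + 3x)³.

(1 + x⁴ + x⁶) has coefficients 1,0,0,0,1,0,1 for degrees 0…6.
(1 + x³ + x⁵) has coefficients 1,0,0,1,0,1,0,0,0,0,0,0 for degrees 0…11.
Multiplying by (1 + x + x⁵) gives running coefficients 1,1,0,1,1,2,1,0,1,0,1,0 for degrees 0…11.
Finally multiplying by (1 + 3x)³, the product of all factors after the first has coefficients 1,10,36,55,37,38,73,90,82,36,28,36 for degrees 0…11.
[x¹¹] = 1·36 + 1·90 + 1·38 = 164.

164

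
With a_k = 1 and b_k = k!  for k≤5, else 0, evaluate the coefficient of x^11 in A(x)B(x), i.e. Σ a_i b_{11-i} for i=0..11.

This is [x^11] in the product of the two ordinary generating functions.
Σ = 1·0 + 1·0 + 1·0 + 1·0 + 1·0 + 1·0 + 1·120 + 1·24 + 1·6 + 1·2 + 1·1 + 1·1 = 154.

154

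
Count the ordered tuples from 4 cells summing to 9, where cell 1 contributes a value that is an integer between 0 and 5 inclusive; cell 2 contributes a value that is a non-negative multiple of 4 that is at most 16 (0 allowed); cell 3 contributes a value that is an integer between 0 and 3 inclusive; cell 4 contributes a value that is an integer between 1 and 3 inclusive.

18

The generating function for the choices is (1 + t + t² + t³ + t⁴ + t⁵)·(1 + t⁴ + t⁸ + t¹² + t¹⁶)·(1 + t + t² + t³)·(t + t² + t³); the count is [t⁹].
(1 + t + t² + t³ + t⁴ + t⁵) has coefficients 1,1,1,1,1,1 for degrees 0…5.
(1 + t⁴ + t⁸ + t¹² + t¹⁶) has coefficients 1,0,0,0,1,0,0,0,1,0 for degrees 0…9.
Multiplying by (1 + t + t² + t³) gives running coefficients 1,1,1,1,1,1,1,1,1,1 for degrees 0…9.
Finally multiplying by (t + t² + t³), the product of all factors after the first has coefficients 0,1,2,3,3,3,3,3,3,3 for degrees 0…9.
[t⁹] = 1·3 + 1·3 + 1·3 + 1·3 + 1·3 + 1·3 = 18.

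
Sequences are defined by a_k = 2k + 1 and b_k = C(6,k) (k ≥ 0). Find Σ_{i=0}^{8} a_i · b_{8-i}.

This is [x^8] in the product of the two ordinary generating functions.
Σ = 1·0 + 3·0 + 5·1 + 7·6 + 9·15 + 11·20 + 13·15 + 15·6 + 17·1 = 704.

704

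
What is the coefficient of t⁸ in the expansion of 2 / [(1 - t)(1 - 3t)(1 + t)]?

Partial fractions give a closed form: a_n = (-1/2)·1^n + (9/4)·3^n + (1/4)·(-1)^n.
At n = 8: a_8 = 14762.

14762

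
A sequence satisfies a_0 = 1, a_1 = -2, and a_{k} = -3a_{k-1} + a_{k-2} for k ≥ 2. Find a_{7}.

-2738

The ordinary generating function has denominator 1 + 3x - x^2.
Iterating the recurrence: a_0,…,a_{7} = 1, -2, 7, -23, 76, -251, 829, -2738.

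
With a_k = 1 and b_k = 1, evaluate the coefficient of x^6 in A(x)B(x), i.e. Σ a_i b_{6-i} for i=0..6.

The convolution is the t^6 coefficient of A(t)B(t).
Σ = 1·1 + 1·1 + 1·1 + 1·1 + 1·1 + 1·1 + 1·1 = 7.

7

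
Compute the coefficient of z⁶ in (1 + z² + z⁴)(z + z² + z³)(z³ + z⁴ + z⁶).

3

(1 + z² + z⁴) has coefficients 1,0,1,0,1 for degrees 0…4.
(z + z² + z³) has coefficients 0,1,1,1,0,0,0 for degrees 0…6.
Finally multiplying by (z³ + z⁴ + z⁶), the product of all factors after the first has coefficients 0,0,0,0,1,2,2 for degrees 0…6.
[z⁶] = 1·2 + 1·1 + 1·0 = 3.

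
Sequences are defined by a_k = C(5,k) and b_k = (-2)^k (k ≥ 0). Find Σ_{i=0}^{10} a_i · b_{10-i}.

Write out a_i and b_{10-i} for i = 0,…,10 and sum the products.
Σ = 1·1024 + 5·(-512) + 10·256 + 10·(-128) + 5·64 + 1·(-32) + 0·16 + 0·(-8) + 0·4 + 0·(-2) + 0·1 = 32.

32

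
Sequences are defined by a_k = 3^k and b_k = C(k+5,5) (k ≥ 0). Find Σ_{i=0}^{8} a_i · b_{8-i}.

73431

The convolution is the x^8 coefficient of A(x)B(x).
Σ = 1·1287 + 3·792 + 9·462 + 27·252 + 81·126 + 243·56 + 729·21 + 2187·6 + 6561·1 = 73431.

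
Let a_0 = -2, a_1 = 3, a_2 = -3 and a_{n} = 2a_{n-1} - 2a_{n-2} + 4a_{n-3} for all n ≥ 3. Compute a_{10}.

The ordinary generating function has denominator 1 - 2y + 2y^2 - 4y^3.
Iterating the recurrence: a_0,…,a_{10} = -2, 3, -3, -20, -22, -16, -68, -192, -312, -512, -1168.

-1168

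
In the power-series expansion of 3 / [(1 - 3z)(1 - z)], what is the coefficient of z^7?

Partial fractions give a closed form: a_n = (9/2)·3^n + (-3/2)·1^n.
At n = 7: a_7 = 9840.

9840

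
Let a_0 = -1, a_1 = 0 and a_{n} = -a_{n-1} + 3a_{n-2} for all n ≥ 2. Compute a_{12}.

The ordinary generating function has denominator 1 + q - 3q^2.
Iterating the recurrence: a_0,…,a_{12} = -1, 0, -3, 3, -12, 21, -57, 120, -291, 651, -1524, 3477, -8049.

-8049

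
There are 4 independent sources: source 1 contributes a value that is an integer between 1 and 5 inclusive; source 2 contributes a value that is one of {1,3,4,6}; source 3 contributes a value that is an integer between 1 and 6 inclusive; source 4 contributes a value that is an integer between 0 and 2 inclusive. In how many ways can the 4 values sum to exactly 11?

The generating function for the choices is (x + x^2 + x^3 + x^4 + x^5)·(x + x^3 + x^4 + x^6)·(x + x^2 + x^3 + x^4 + x^5 + x^6)·(1 + x + x^2); the count is [x^11].
(x + x^2 + x^3 + x^4 + x^5) has coefficients 0,1,1,1,1,1 for degrees 0…5.
(x + x^3 + x^4 + x^6) has coefficients 0,1,0,1,1,0,1,0,0,0,0,0 for degrees 0…11.
Multiplying by (x + x^2 + x^3 + x^4 + x^5 + x^6) gives running coefficients 0,0,1,1,2,3,3,4,3,3,2,1 for degrees 0…11.
Finally multiplying by (1 + x + x^2), the product of all factors after the first has coefficients 0,0,1,2,4,6,8,10,10,10,8,6 for degrees 0…11.
[x^11] = 1·8 + 1·10 + 1·10 + 1·10 + 1·8 = 46.

46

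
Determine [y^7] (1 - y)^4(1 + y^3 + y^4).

(1 - y)^4 has coefficients 1,-4,6,-4,1 for degrees 0…4.
(1 + y^3 + y^4) has coefficients 1,0,0,1,1,0,0,0 for degrees 0…7.
[y^7] = 1·0 − 4·0 + 6·0 − 4·1 + 1·1 = -3.

-3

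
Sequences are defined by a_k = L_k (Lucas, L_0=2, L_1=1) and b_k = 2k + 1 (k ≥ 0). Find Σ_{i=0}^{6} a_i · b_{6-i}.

178

This is [x^6] in the product of the two ordinary generating functions.
Σ = 2·13 + 1·11 + 3·9 + 4·7 + 7·5 + 11·3 + 18·1 = 178.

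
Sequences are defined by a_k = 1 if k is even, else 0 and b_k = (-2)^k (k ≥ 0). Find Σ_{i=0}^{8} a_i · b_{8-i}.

This is [x^8] in the product of the two ordinary generating functions.
Σ = 1·256 + 0·(-128) + 1·64 + 0·(-32) + 1·16 + 0·(-8) + 1·4 + 0·(-2) + 1·1 = 341.

341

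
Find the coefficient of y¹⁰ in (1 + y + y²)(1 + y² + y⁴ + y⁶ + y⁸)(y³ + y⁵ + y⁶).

4

(1 + y + y²) has coefficients 1,1,1 for degrees 0…2.
(1 + y² + y⁴ + y⁶ + y⁸) has coefficients 1,0,1,0,1,0,1,0,1,0,0 for degrees 0…10.
Finally multiplying by (y³ + y⁵ + y⁶), the product of all factors after the first has coefficients 0,0,0,1,0,2,1,2,1,2,1 for degrees 0…10.
[y¹⁰] = 1·1 + 1·2 + 1·1 = 4.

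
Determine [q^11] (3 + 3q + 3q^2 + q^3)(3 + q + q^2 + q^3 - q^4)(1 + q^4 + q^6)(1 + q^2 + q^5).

35

(3 + 3q + 3q^2 + q^3) has coefficients 3,3,3,1 for degrees 0…3.
(3 + q + q^2 + q^3 - q^4) has coefficients 3,1,1,1,-1,0,0,0,0,0,0,0 for degrees 0…11.
Multiplying by (1 + q^4 + q^6) gives running coefficients 3,1,1,1,2,1,4,2,0,1,-1,0 for degrees 0…11.
Finally multiplying by (1 + q^2 + q^5), the product of all factors after the first has coefficients 3,1,4,2,3,5,7,4,5,5,0,5 for degrees 0…11.
[q^11] = 3·5 + 3·0 + 3·5 + 1·5 = 35.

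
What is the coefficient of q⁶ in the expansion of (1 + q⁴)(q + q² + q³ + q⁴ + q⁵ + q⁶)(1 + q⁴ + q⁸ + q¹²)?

3

(1 + q⁴) has coefficients 1,0,0,0,1 for degrees 0…4.
(q + q² + q³ + q⁴ + q⁵ + q⁶) has coefficients 0,1,1,1,1,1,1 for degrees 0…6.
Finally multiplying by (1 + q⁴ + q⁸ + q¹²), the product of all factors after the first has coefficients 0,1,1,1,1,2,2 for degrees 0…6.
[q⁶] = 1·2 + 1·1 = 3.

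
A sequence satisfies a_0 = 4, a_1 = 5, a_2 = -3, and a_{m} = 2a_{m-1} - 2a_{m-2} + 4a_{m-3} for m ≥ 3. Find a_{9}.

The ordinary generating function has denominator 1 - 2y + 2y^2 - 4y^3.
Iterating the recurrence: a_0,…,a_{9} = 4, 5, -3, 0, 26, 40, 28, 80, 264, 480.

480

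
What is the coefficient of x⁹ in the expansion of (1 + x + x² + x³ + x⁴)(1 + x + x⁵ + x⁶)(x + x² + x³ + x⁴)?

(1 + x + x² + x³ + x⁴) has coefficients 1,1,1,1,1 for degrees 0…4.
(1 + x + x⁵ + x⁶) has coefficients 1,1,0,0,0,1,1,0,0,0 for degrees 0…9.
Finally multiplying by (x + x² + x³ + x⁴), the product of all factors after the first has coefficients 0,1,2,2,2,1,1,2,2,2 for degrees 0…9.
[x⁹] = 1·2 + 1·2 + 1·2 + 1·1 + 1·1 = 8.

8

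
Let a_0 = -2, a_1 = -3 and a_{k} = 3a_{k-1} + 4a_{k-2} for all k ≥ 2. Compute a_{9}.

The ordinary generating function has denominator 1 - 3z - 4z^2.
Iterating the recurrence: a_0,…,a_{9} = -2, -3, -17, -63, -257, -1023, -4097, -16383, -65537, -262143.

-262143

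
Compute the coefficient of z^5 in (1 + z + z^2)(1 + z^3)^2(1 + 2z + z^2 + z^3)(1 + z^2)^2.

(1 + z + z^2) has coefficients 1,1,1 for degrees 0…2.
(1 + z^3)^2 has coefficients 1,0,0,2,0,0 for degrees 0…5.
Multiplying by (1 + 2z + z^2 + z^3) gives running coefficients 1,2,1,3,4,2 for degrees 0…5.
Finally multiplying by (1 + z^2)^2, the product of all factors after the first has coefficients 1,2,3,7,7,10 for degrees 0…5.
[z^5] = 1·10 + 1·7 + 1·7 = 24.

24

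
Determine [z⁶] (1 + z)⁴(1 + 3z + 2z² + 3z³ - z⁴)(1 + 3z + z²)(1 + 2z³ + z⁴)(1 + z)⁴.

(1 + z)⁴ has coefficients 1,4,6,4,1 for degrees 0…4.
(1 + 3z + 2z² + 3z³ - z⁴) has coefficients 1,3,2,3,-1,0,0 for degrees 0…6.
Multiplying by (1 + 3z + z²) gives running coefficients 1,6,12,12,10,0,-1 for degrees 0…6.
Multiplying by (1 + 2z³ + z⁴) gives running coefficients 1,6,12,14,23,30,35 for degrees 0…6.
Finally multiplying by (1 + z)⁴, the product of all factors after the first has coefficients 1,10,42,102,176,260,361 for degrees 0…6.
[z⁶] = 1·361 + 4·260 + 6·176 + 4·102 + 1·42 = 2907.

2907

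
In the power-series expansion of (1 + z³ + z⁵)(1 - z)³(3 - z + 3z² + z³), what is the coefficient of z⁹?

6

(1 + z³ + z⁵) has coefficients 1,0,0,1,0,1 for degrees 0…5.
(1 - z)³ has coefficients 1,-3,3,-1,0,0,0,0,0,0 for degrees 0…9.
Finally multiplying by (3 - z + 3z² + z³), the product of all factors after the first has coefficients 3,-10,15,-14,7,0,-1,0,0,0 for degrees 0…9.
[z⁹] = 1·0 + 1·(-1) + 1·7 = 6.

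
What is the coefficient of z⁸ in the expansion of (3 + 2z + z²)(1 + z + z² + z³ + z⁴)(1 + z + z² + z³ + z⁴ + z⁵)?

(3 + 2z + z²) has coefficients 3,2,1 for degrees 0…2.
(1 + z + z² + z³ + z⁴) has coefficients 1,1,1,1,1,0,0,0,0 for degrees 0…8.
Finally multiplying by (1 + z + z² + z³ + z⁴ + z⁵), the product of all factors after the first has coefficients 1,2,3,4,5,5,4,3,2 for degrees 0…8.
[z⁸] = 3·2 + 2·3 + 1·4 = 16.

16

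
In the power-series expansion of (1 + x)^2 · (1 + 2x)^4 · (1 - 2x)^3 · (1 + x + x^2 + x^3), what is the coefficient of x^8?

-136

(1 + x)^2 has coefficients 1,2,1 for degrees 0…2.
(1 + 2x)^4 has coefficients 1,8,24,32,16,0,0,0,0 for degrees 0…8.
Multiplying by (1 - 2x)^3 gives running coefficients 1,2,-12,-24,48,96,-64,-128,0 for degrees 0…8.
Finally multiplying by (1 + x + x^2 + x^3), the product of all factors after the first has coefficients 1,3,-9,-33,14,108,56,-48,-96 for degrees 0…8.
[x^8] = 1·(-96) + 2·(-48) + 1·56 = -136.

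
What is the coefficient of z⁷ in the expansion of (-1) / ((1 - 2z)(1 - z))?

-255

Partial fractions give a closed form: a_n = (-2)·2^n + (1)·1^n.
At n = 7: a_7 = -255.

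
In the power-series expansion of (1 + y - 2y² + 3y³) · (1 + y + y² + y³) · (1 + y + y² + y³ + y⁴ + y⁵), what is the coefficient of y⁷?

(1 + y - 2y² + 3y³) has coefficients 1,1,-2,3 for degrees 0…3.
(1 + y + y² + y³) has coefficients 1,1,1,1,0,0,0,0 for degrees 0…7.
Finally multiplying by (1 + y + y² + y³ + y⁴ + y⁵), the product of all factors after the first has coefficients 1,2,3,4,4,4,3,2 for degrees 0…7.
[y⁷] = 1·2 + 1·3 − 2·4 + 3·4 = 9.

9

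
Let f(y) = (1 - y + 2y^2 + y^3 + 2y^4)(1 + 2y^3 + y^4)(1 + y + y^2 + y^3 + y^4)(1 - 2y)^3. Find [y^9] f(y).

12

(1 - y + 2y^2 + y^3 + 2y^4) has coefficients 1,-1,2,1,2 for degrees 0…4.
(1 + 2y^3 + y^4) has coefficients 1,0,0,2,1,0,0,0,0,0 for degrees 0…9.
Multiplying by (1 + y + y^2 + y^3 + y^4) gives running coefficients 1,1,1,3,4,3,3,3,1,0 for degrees 0…9.
Finally multiplying by (1 - 2y)^3, the product of all factors after the first has coefficients 1,-5,7,1,-10,7,9,-11,-5,6 for degrees 0…9.
[y^9] = 1·6 − 1·(-5) + 2·(-11) + 1·9 + 2·7 = 12.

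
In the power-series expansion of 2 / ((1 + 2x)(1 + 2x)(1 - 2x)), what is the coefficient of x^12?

57344

The denominator gives the recurrence a_n = −2a_(n−1) + 4a_(n−2) + 8a_(n−3) for n ≥ 3; the numerator fixes a_0 = 2, a_1 = -4, a_2 = 16.
Iterating: 2, -4, 16, -32, 96, -192, 512, -1024, 2560, -5120, 12288, -24576, 57344, so a_12 = 57344.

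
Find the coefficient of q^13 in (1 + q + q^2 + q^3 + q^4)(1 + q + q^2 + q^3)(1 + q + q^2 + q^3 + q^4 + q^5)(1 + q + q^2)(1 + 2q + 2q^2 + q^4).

(1 + q + q^2 + q^3 + q^4) has coefficients 1,1,1,1,1 for degrees 0…4.
(1 + q + q^2 + q^3) has coefficients 1,1,1,1,0,0,0,0,0,0,0,0,0,0 for degrees 0…13.
Multiplying by (1 + q + q^2 + q^3 + q^4 + q^5) gives running coefficients 1,2,3,4,4,4,3,2,1,0,0,0,0,0 for degrees 0…13.
Multiplying by (1 + q + q^2) gives running coefficients 1,3,6,9,11,12,11,9,6,3,1,0,0,0 for degrees 0…13.
Finally multiplying by (1 + 2q + 2q^2 + q^4), the product of all factors after the first has coefficients 1,5,14,27,42,55,63,64,57,45,30,17,8,3 for degrees 0…13.
[q^13] = 1·3 + 1·8 + 1·17 + 1·30 + 1·45 = 103.

103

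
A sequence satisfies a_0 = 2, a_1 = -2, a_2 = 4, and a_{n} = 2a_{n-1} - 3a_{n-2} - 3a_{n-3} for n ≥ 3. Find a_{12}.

The ordinary generating function has denominator 1 - 2z + 3z^2 + 3z^3.
Iterating the recurrence: a_0,…,a_{12} = 2, -2, 4, 8, 10, -16, -86, -154, -2, 716, 1900, 1658, -4532.

-4532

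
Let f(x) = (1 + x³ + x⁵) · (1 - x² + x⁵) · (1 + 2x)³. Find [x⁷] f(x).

11

(1 + x³ + x⁵) has coefficients 1,0,0,1,0,1 for degrees 0…5.
(1 - x² + x⁵) has coefficients 1,0,-1,0,0,1,0,0 for degrees 0…7.
Finally multiplying by (1 + 2x)³, the product of all factors after the first has coefficients 1,6,11,2,-12,-7,6,12 for degrees 0…7.
[x⁷] = 1·12 + 1·(-12) + 1·11 = 11.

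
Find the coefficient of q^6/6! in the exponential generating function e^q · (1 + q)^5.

The EGF product rule gives c_6 = Σ_{k_1+k_2=6} C(6; k_1,k_2) · ∏ g_i(k_i), where e^q gives (1)^k; (1+q)^5 gives the falling factorial (5)_k.
g_1(k) for k = 0…6: 1, 1, 1, 1, 1, 1, 1.
g_2(k) for k = 0…6: 1, 5, 20, 60, 120, 120, 0.
c_6 = Σ_k C(6,k)·g_1(k)·g_2(6−k) = 6·1·120 + 15·1·120 + 20·1·60 + 15·1·20 + 6·1·5 + 1·1·1 = 720 + 1800 + 1200 + 300 + 30 + 1 = 4051.

4051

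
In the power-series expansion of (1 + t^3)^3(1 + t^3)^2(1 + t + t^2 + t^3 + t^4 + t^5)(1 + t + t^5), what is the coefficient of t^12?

(1 + t^3)^3 has coefficients 1,0,0,3,0,0,3,0,0,1 for degrees 0…9.
(1 + t^3)^2 has coefficients 1,0,0,2,0,0,1,0,0,0,0,0,0 for degrees 0…12.
Multiplying by (1 + t + t^2 + t^3 + t^4 + t^5) gives running coefficients 1,1,1,3,3,3,3,3,3,1,1,1,0 for degrees 0…12.
Finally multiplying by (1 + t + t^5), the product of all factors after the first has coefficients 1,2,2,4,6,7,7,7,9,7,5,5,4 for degrees 0…12.
[t^12] = 1·4 + 3·7 + 3·7 + 1·4 = 50.

50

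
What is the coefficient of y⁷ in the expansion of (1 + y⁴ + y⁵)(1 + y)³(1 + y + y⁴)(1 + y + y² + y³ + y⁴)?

39

(1 + y⁴ + y⁵) has coefficients 1,0,0,0,1,1 for degrees 0…5.
(1 + y)³ has coefficients 1,3,3,1,0,0,0,0 for degrees 0…7.
Multiplying by (1 + y + y⁴) gives running coefficients 1,4,6,4,2,3,3,1 for degrees 0…7.
Finally multiplying by (1 + y + y² + y³ + y⁴), the product of all factors after the first has coefficients 1,5,11,15,17,19,18,13 for degrees 0…7.
[y⁷] = 1·13 + 1·15 + 1·11 = 39.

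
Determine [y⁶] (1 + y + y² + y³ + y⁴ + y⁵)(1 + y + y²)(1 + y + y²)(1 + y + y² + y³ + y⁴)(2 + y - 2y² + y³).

79

(1 + y + y² + y³ + y⁴ + y⁵) has coefficients 1,1,1,1,1,1 for degrees 0…5.
(1 + y + y²) has coefficients 1,1,1,0,0,0,0 for degrees 0…6.
Multiplying by (1 + y + y²) gives running coefficients 1,2,3,2,1,0,0 for degrees 0…6.
Multiplying by (1 + y + y² + y³ + y⁴) gives running coefficients 1,3,6,8,9,8,6 for degrees 0…6.
Finally multiplying by (2 + y - 2y² + y³), the product of all factors after the first has coefficients 2,7,13,17,17,15,10 for degrees 0…6.
[y⁶] = 1·10 + 1·15 + 1·17 + 1·17 + 1·13 + 1·7 = 79.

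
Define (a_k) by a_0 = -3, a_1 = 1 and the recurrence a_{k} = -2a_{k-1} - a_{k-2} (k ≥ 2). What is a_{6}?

9

The ordinary generating function has denominator 1 + 2x + x^2.
Iterating the recurrence: a_0,…,a_{6} = -3, 1, 1, -3, 5, -7, 9.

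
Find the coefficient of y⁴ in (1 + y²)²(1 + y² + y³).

3

(1 + y²)² has coefficients 1,0,2,0,1 for degrees 0…4.
(1 + y² + y³) has coefficients 1,0,1,1,0 for degrees 0…4.
[y⁴] = 1·0 + 2·1 + 1·1 = 3.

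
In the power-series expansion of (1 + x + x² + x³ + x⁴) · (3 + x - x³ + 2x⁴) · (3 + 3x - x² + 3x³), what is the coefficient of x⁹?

(1 + x + x² + x³ + x⁴) has coefficients 1,1,1,1,1 for degrees 0…4.
(3 + x - x³ + 2x⁴) has coefficients 3,1,0,-1,2,0,0,0,0,0 for degrees 0…9.
Finally multiplying by (3 + 3x - x² + 3x³), the product of all factors after the first has coefficients 9,12,0,5,6,7,-5,6,0,0 for degrees 0…9.
[x⁹] = 1·0 + 1·0 + 1·6 + 1·(-5) + 1·7 = 8.

8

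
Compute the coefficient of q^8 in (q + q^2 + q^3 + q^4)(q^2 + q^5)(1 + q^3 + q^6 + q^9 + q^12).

(q + q^2 + q^3 + q^4) has coefficients 0,1,1,1,1 for degrees 0…4.
(q^2 + q^5) has coefficients 0,0,1,0,0,1,0,0,0 for degrees 0…8.
Finally multiplying by (1 + q^3 + q^6 + q^9 + q^12), the product of all factors after the first has coefficients 0,0,1,0,0,2,0,0,2 for degrees 0…8.
[q^8] = 1·0 + 1·0 + 1·2 + 1·0 = 2.

2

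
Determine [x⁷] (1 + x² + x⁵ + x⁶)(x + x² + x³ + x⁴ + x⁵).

3

(1 + x² + x⁵ + x⁶) has coefficients 1,0,1,0,0,1,1 for degrees 0…6.
(x + x² + x³ + x⁴ + x⁵) has coefficients 0,1,1,1,1,1,0,0 for degrees 0…7.
[x⁷] = 1·0 + 1·1 + 1·1 + 1·1 = 3.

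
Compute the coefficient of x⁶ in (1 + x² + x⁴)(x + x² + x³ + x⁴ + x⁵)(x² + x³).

(1 + x² + x⁴) has coefficients 1,0,1,0,1 for degrees 0…4.
(x + x² + x³ + x⁴ + x⁵) has coefficients 0,1,1,1,1,1,0 for degrees 0…6.
Finally multiplying by (x² + x³), the product of all factors after the first has coefficients 0,0,0,1,2,2,2 for degrees 0…6.
[x⁶] = 1·2 + 1·2 + 1·0 = 4.

4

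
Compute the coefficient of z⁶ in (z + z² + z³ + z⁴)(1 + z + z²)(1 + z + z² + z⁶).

(z + z² + z³ + z⁴) has coefficients 0,1,1,1,1 for degrees 0…4.
(1 + z + z²) has coefficients 1,1,1,0,0,0,0 for degrees 0…6.
Finally multiplying by (1 + z + z² + z⁶), the product of all factors after the first has coefficients 1,2,3,2,1,0,1 for degrees 0…6.
[z⁶] = 1·0 + 1·1 + 1·2 + 1·3 = 6.

6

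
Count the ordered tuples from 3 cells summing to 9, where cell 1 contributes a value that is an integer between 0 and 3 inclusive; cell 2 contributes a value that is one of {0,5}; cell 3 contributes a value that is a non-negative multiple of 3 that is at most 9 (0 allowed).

3

The generating function for the choices is (1 + x + x^2 + x^3)·(1 + x^5)·(1 + x^3 + x^6 + x^9); the count is [x^9].
(1 + x + x^2 + x^3) has coefficients 1,1,1,1 for degrees 0…3.
(1 + x^5) has coefficients 1,0,0,0,0,1,0,0,0,0 for degrees 0…9.
Finally multiplying by (1 + x^3 + x^6 + x^9), the product of all factors after the first has coefficients 1,0,0,1,0,1,1,0,1,1 for degrees 0…9.
[x^9] = 1·1 + 1·1 + 1·0 + 1·1 = 3.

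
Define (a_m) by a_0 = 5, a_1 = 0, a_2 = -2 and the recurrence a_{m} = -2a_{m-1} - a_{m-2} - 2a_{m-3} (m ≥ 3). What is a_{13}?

The ordinary generating function has denominator 1 + 2x + x^2 + 2x^3.
Iterating the recurrence: a_0,…,a_{13} = 5, 0, -2, -6, 14, -18, 34, -78, 158, -306, 610, -1230, 2462, -4914.

-4914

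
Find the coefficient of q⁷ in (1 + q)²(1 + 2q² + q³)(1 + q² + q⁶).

3

(1 + q)² has coefficients 1,2,1 for degrees 0…2.
(1 + 2q² + q³) has coefficients 1,0,2,1,0,0,0,0 for degrees 0…7.
Finally multiplying by (1 + q² + q⁶), the product of all factors after the first has coefficients 1,0,3,1,2,1,1,0 for degrees 0…7.
[q⁷] = 1·0 + 2·1 + 1·1 = 3.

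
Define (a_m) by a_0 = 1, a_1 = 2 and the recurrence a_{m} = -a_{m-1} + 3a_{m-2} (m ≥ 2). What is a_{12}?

The ordinary generating function has denominator 1 + y - 3y^2.
Iterating the recurrence: a_0,…,a_{12} = 1, 2, 1, 5, -2, 17, -23, 74, -143, 365, -794, 1889, -4271.

-4271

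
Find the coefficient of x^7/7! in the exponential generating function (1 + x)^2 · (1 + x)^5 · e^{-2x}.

3344

The EGF product rule gives c_7 = Σ_{k_1+k_2+k_3=7} C(7; k_1,k_2,k_3) · ∏ g_i(k_i), where (1+x)^2 gives the falling factorial (2)_k; (1+x)^5 gives the falling factorial (5)_k; e^{-2x} gives (-2)^k.
g_1(k) for k = 0…7: 1, 2, 2, 0, 0, 0, 0, 0.
g_2(k) for k = 0…7: 1, 5, 20, 60, 120, 120, 0, 0.
g_3(k) for k = 0…7: 1, -2, 4, -8, 16, -32, 64, -128.
First combine the last two factors: h(k) = Σ_j C(k,j)·g_2(j)·g_3(k−j) for k = 0…7: 1, 3, 4, -8, -24, 88, 64, -1248.
c_7 = Σ_k C(7,k)·g_1(k)·h(7−k) = 1·1·(-1248) + 7·2·64 + 21·2·88 = −1248 + 896 + 3696 = 3344.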